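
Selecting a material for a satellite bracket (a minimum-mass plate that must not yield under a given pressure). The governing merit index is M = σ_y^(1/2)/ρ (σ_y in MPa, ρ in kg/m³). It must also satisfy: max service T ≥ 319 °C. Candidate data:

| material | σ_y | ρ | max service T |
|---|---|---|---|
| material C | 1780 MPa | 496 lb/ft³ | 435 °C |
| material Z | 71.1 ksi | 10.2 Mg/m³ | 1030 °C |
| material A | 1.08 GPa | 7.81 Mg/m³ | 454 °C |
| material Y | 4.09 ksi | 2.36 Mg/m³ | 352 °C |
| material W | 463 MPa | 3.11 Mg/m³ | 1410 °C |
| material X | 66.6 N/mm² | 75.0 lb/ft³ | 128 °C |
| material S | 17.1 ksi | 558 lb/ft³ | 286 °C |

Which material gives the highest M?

material W

Screen on constraints: max service T ≥ 319 °C. Survivors: material C, material Z, material A, material Y, material W.
Convert each candidate to consistent units, then evaluate M:
  material C: σ_y = 1780 MPa, ρ = 7945 kg/m³
  material Z: σ_y = 490.2 MPa, ρ = 10200 kg/m³
  material A: σ_y = 1080 MPa, ρ = 7810 kg/m³
  material Y: σ_y = 28.20 MPa, ρ = 2360 kg/m³
  material W: σ_y = 463.0 MPa, ρ = 3110 kg/m³
  material W: M = 6.92×10⁻³
  material C: M = 5.31×10⁻³
  material A: M = 4.21×10⁻³
  material Y: M = 2.25×10⁻³
  material Z: M = 2.17×10⁻³
The maximum is for material W.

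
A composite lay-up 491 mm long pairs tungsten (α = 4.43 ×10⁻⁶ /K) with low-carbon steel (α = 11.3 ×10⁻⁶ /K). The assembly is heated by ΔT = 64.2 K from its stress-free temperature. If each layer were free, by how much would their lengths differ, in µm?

Δα = |4.43 − 11.3|×10⁻⁶/K = 6.87×10⁻⁶/K.
ΔL_mismatch = Δα·L·ΔT = 6.87×10⁻⁶ × 491.0 mm × 64.2 K = 217 µm.

217 µm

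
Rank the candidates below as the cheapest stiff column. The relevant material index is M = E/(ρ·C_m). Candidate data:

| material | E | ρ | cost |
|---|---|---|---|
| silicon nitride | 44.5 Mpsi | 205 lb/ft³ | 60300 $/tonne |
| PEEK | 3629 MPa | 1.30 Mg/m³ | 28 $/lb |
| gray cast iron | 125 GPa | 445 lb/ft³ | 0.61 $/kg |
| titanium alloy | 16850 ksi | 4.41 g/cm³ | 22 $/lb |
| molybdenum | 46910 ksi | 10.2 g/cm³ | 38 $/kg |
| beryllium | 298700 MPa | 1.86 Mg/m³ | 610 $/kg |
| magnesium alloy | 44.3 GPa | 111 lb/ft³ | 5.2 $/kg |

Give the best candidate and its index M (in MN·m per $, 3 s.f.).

gray cast iron, M = 28.7 MN·m per $

In SI units:
  silicon nitride: E = 306.8 GPa, ρ = 3284 kg/m³, cost = 60.30 $/kg
  PEEK: E = 3.629 GPa, ρ = 1300 kg/m³, cost = 61.73 $/kg
  gray cast iron: E = 125.0 GPa, ρ = 7128 kg/m³, cost = 0.6100 $/kg
  titanium alloy: E = 116.2 GPa, ρ = 4410 kg/m³, cost = 48.50 $/kg
  molybdenum: E = 323.4 GPa, ρ = 10200 kg/m³, cost = 38.00 $/kg
  beryllium: E = 298.7 GPa, ρ = 1860 kg/m³, cost = 610.0 $/kg
  magnesium alloy: E = 44.30 GPa, ρ = 1778 kg/m³, cost = 5.200 $/kg
  gray cast iron: M = 28.7 MN·m per $
  magnesium alloy: M = 4.79 MN·m per $
  silicon nitride: M = 1.55 MN·m per $
  molybdenum: M = 0.834 MN·m per $
  titanium alloy: M = 0.543 MN·m per $
  beryllium: M = 0.263 MN·m per $
  PEEK: M = 0.0452 MN·m per $
Highest index: gray cast iron.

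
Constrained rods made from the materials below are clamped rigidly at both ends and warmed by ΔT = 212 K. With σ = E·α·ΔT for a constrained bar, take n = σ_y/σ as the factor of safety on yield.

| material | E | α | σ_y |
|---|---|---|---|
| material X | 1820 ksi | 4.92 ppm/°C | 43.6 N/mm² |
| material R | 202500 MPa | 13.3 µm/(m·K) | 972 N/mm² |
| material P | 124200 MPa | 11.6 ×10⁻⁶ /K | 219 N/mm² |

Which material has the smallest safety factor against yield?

material P

In consistent units (E in GPa, α in ×10⁻⁶/K, σ_y in MPa):
  material X: E = 12.55, α = 4.92, σ_y = 43.60 → σ = 13.1 MPa, n = 3.33
  material R: E = 202.5, α = 13.3, σ_y = 972.0 → σ = 571 MPa, n = 1.70
  material P: E = 124.2, α = 11.6, σ_y = 219.0 → σ = 305 MPa, n = 0.717
Smallest n: material P with n = 0.717.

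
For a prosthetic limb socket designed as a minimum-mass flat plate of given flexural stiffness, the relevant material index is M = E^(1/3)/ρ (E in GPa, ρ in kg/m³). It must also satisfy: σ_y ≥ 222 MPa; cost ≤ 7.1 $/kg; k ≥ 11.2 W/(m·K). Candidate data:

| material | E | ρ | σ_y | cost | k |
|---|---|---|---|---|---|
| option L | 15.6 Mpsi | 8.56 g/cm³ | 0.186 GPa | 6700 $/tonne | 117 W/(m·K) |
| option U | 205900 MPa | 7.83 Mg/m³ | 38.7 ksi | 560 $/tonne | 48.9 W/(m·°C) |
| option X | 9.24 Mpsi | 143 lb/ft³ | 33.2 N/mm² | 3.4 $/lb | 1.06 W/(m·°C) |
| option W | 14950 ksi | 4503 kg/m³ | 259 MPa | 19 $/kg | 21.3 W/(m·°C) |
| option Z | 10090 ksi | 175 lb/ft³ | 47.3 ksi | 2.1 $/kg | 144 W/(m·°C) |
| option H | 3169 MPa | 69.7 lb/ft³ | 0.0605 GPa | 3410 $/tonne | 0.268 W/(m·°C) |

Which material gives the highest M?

option Z

Screen on constraints: σ_y ≥ 222 MPa; cost ≤ 7.1 $/kg; k ≥ 11.2 W/(m·K). Survivors: option U, option Z.
Putting every candidate on a common basis:
  option U: E = 205.9 GPa, ρ = 7830 kg/m³
  option Z: E = 69.57 GPa, ρ = 2803 kg/m³
  option Z: M = 1.47×10⁻³
  option U: M = 0.754×10⁻³
Highest index: option Z.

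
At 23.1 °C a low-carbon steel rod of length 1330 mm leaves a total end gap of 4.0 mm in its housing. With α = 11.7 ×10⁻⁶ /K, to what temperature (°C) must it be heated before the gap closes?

α·L₀·ΔT = 4.0 mm ⇒ ΔT = 4.0 / (11.7×10⁻⁶ × 1330.0) = 257.1 K.
T = 23.1 + 257.1 = 280.2 °C.

280 °C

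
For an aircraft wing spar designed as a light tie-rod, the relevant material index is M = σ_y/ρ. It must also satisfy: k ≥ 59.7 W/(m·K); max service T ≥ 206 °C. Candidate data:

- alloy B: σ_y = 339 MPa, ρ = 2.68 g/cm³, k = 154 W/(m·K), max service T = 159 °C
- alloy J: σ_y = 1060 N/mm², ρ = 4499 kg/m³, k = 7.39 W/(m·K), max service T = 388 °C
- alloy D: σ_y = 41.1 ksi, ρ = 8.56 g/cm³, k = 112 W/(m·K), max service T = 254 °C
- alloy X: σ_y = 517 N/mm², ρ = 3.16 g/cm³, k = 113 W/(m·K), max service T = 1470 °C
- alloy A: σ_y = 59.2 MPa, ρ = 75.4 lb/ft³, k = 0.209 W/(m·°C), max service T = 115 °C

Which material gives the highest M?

Screen on constraints: k ≥ 59.7 W/(m·K); max service T ≥ 206 °C. Survivors: alloy D, alloy X.
Convert each candidate to consistent units, then evaluate M:
  alloy D: σ_y = 283.4 MPa, ρ = 8560 kg/m³
  alloy X: σ_y = 517.0 MPa, ρ = 3160 kg/m³
  alloy X: M = 164 kN·m/kg
  alloy D: M = 33.1 kN·m/kg
Alloy X has the largest M.

alloy X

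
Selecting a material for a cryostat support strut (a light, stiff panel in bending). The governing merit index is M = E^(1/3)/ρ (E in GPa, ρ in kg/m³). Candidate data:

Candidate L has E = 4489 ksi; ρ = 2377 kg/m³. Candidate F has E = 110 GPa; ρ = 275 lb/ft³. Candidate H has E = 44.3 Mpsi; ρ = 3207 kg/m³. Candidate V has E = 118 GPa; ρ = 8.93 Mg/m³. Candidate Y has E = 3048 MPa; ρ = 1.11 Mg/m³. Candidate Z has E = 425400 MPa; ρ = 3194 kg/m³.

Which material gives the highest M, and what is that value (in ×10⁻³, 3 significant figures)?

candidate Z, M = 2.35×10⁻³

Normalizing units and computing the index:
  candidate L: E = 30.95 GPa, ρ = 2377 kg/m³
  candidate F: E = 110.0 GPa, ρ = 4405 kg/m³
  candidate H: E = 305.4 GPa, ρ = 3207 kg/m³
  candidate V: E = 118.0 GPa, ρ = 8930 kg/m³
  candidate Y: E = 3.048 GPa, ρ = 1110 kg/m³
  candidate Z: E = 425.4 GPa, ρ = 3194 kg/m³
  candidate Z: M = 2.35×10⁻³
  candidate H: M = 2.10×10⁻³
  candidate L: M = 1.32×10⁻³
  candidate Y: M = 1.31×10⁻³
  candidate F: M = 1.09×10⁻³
  candidate V: M = 0.549×10⁻³
Candidate Z ranks first.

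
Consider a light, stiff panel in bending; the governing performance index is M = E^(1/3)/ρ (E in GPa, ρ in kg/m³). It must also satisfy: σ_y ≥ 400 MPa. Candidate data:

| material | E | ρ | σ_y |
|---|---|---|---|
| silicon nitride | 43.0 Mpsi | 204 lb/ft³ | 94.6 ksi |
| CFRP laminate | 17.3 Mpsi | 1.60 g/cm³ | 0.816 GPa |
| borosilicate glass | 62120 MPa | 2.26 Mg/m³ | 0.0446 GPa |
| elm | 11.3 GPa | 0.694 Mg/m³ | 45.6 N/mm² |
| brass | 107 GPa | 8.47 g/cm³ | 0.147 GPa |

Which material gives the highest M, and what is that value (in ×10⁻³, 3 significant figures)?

Screen on constraints: σ_y ≥ 400 MPa. Survivors: silicon nitride, CFRP laminate.
After converting to SI:
  silicon nitride: E = 296.5 GPa, ρ = 3268 kg/m³
  CFRP laminate: E = 119.3 GPa, ρ = 1600 kg/m³
  CFRP laminate: M = 3.08×10⁻³
  silicon nitride: M = 2.04×10⁻³
The maximum is for CFRP laminate.

CFRP laminate, M = 3.08×10⁻³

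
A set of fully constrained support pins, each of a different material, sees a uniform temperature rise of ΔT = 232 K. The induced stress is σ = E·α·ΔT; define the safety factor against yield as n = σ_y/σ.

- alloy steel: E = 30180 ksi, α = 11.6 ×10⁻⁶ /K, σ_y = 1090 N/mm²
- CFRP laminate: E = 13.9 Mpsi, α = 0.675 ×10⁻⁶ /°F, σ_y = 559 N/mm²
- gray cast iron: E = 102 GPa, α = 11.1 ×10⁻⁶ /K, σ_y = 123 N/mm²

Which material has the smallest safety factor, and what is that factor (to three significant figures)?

In consistent units (E in GPa, α in ×10⁻⁶/K, σ_y in MPa):
  alloy steel: E = 208.1, α = 11.6, σ_y = 1090 → σ = 560 MPa, n = 1.95
  CFRP laminate: E = 95.84, α = 1.22, σ_y = 559.0 → σ = 27.0 MPa, n = 20.7
  gray cast iron: E = 102.0, α = 11.1, σ_y = 123.0 → σ = 263 MPa, n = 0.468
Smallest n: gray cast iron with n = 0.468.

gray cast iron, n = 0.468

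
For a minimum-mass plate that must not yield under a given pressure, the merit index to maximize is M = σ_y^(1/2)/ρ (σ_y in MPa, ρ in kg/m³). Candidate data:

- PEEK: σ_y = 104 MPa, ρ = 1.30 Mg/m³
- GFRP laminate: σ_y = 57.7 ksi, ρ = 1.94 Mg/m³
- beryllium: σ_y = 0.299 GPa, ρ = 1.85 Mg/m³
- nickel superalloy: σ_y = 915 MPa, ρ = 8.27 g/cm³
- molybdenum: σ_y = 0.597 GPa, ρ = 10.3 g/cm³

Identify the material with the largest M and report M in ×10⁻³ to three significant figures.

In SI units:
  PEEK: σ_y = 104.0 MPa, ρ = 1300 kg/m³
  GFRP laminate: σ_y = 397.8 MPa, ρ = 1940 kg/m³
  beryllium: σ_y = 299.0 MPa, ρ = 1850 kg/m³
  nickel superalloy: σ_y = 915.0 MPa, ρ = 8270 kg/m³
  molybdenum: σ_y = 597.0 MPa, ρ = 10300 kg/m³
  GFRP laminate: M = 10.3×10⁻³
  beryllium: M = 9.35×10⁻³
  PEEK: M = 7.84×10⁻³
  nickel superalloy: M = 3.66×10⁻³
  molybdenum: M = 2.37×10⁻³
GFRP laminate has the largest M.

GFRP laminate, M = 10.3×10⁻³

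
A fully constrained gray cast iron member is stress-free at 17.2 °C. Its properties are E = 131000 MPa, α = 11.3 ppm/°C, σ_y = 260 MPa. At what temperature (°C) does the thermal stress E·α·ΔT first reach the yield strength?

193 °C

E = 131000 MPa = 131.0 GPa.
E·α·ΔT = 260.0 MPa ⇒ ΔT = 260.0 / (131.0×10³ × 11.3×10⁻⁶) = 175.6 K.
T = 17.2 + 175.6 = 192.8 °C.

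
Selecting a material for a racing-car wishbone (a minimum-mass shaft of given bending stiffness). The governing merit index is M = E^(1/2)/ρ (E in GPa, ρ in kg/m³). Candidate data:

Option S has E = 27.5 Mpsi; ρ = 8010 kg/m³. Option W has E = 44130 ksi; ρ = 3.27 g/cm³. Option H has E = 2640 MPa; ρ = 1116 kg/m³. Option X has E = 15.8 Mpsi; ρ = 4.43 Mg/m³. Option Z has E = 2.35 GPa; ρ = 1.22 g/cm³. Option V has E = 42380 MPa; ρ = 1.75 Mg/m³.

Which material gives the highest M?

option W

After converting to SI:
  option S: E = 189.6 GPa, ρ = 8010 kg/m³
  option W: E = 304.3 GPa, ρ = 3270 kg/m³
  option H: E = 2.640 GPa, ρ = 1116 kg/m³
  option X: E = 108.9 GPa, ρ = 4430 kg/m³
  option Z: E = 2.350 GPa, ρ = 1220 kg/m³
  option V: E = 42.38 GPa, ρ = 1750 kg/m³
  option W: M = 5.33×10⁻³
  option V: M = 3.72×10⁻³
  option X: M = 2.36×10⁻³
  option S: M = 1.72×10⁻³
  option H: M = 1.46×10⁻³
  option Z: M = 1.26×10⁻³
Option W ranks first.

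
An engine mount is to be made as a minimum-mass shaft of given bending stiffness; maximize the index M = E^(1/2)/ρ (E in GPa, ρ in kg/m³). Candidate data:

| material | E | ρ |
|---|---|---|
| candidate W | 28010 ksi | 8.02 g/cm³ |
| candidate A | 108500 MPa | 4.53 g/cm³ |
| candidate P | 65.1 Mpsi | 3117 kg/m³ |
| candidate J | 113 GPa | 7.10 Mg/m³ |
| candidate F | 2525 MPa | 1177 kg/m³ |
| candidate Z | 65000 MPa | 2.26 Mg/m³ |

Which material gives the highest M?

candidate P

In SI units:
  candidate W: E = 193.1 GPa, ρ = 8020 kg/m³
  candidate A: E = 108.5 GPa, ρ = 4530 kg/m³
  candidate P: E = 448.8 GPa, ρ = 3117 kg/m³
  candidate J: E = 113.0 GPa, ρ = 7100 kg/m³
  candidate F: E = 2.525 GPa, ρ = 1177 kg/m³
  candidate Z: E = 65.00 GPa, ρ = 2260 kg/m³
  candidate P: M = 6.80×10⁻³
  candidate Z: M = 3.57×10⁻³
  candidate A: M = 2.30×10⁻³
  candidate W: M = 1.73×10⁻³
  candidate J: M = 1.50×10⁻³
  candidate F: M = 1.35×10⁻³
Candidate P has the largest M.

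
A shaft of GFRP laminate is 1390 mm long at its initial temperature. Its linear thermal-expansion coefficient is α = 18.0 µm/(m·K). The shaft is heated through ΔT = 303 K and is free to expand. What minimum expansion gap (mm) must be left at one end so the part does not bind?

7.58 mm

ΔL = α·L₀·ΔT = 18.0×10⁻⁶ × 1390 mm × 303.0 K = 7.58 mm.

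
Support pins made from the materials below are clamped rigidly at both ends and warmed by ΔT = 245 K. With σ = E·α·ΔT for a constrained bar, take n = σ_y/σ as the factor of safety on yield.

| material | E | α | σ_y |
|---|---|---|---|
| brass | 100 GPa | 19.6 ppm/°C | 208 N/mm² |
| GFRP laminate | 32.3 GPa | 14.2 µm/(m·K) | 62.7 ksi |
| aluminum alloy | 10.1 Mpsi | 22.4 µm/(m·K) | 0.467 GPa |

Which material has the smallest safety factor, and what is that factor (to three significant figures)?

With everything in SI (GPa, ×10⁻⁶/K, MPa):
  brass: E = 100.0, α = 19.6, σ_y = 208.0 → σ = 480 MPa, n = 0.433
  GFRP laminate: E = 32.30, α = 14.2, σ_y = 432.3 → σ = 112 MPa, n = 3.85
  aluminum alloy: E = 69.64, α = 22.4, σ_y = 467.0 → σ = 382 MPa, n = 1.22
Smallest n: brass with n = 0.433.

brass, n = 0.433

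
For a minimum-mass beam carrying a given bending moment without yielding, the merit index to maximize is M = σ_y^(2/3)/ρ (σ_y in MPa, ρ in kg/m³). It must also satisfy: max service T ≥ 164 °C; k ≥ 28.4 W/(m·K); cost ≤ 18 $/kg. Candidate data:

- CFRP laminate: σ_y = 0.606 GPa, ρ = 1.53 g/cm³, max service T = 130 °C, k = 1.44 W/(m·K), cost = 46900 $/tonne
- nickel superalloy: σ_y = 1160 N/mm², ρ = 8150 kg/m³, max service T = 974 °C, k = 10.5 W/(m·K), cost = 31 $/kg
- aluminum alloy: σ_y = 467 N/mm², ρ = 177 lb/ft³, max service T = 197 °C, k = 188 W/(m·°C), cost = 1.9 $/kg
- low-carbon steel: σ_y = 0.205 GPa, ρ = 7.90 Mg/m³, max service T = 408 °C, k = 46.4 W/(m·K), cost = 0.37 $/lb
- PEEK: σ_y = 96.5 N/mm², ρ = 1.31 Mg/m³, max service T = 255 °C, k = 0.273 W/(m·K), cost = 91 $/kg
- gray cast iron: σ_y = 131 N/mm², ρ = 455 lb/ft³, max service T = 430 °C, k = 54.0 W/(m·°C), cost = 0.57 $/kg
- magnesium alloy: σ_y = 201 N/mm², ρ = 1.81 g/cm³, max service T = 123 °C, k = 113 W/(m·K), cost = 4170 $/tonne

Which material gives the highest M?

aluminum alloy

Screen on constraints: max service T ≥ 164 °C; k ≥ 28.4 W/(m·K); cost ≤ 18 $/kg. Survivors: aluminum alloy, low-carbon steel, gray cast iron.
Normalizing units and computing the index:
  aluminum alloy: σ_y = 467.0 MPa, ρ = 2835 kg/m³
  low-carbon steel: σ_y = 205.0 MPa, ρ = 7900 kg/m³
  gray cast iron: σ_y = 131.0 MPa, ρ = 7288 kg/m³
  aluminum alloy: M = 21.2×10⁻³
  low-carbon steel: M = 4.40×10⁻³
  gray cast iron: M = 3.54×10⁻³
Highest index: aluminum alloy.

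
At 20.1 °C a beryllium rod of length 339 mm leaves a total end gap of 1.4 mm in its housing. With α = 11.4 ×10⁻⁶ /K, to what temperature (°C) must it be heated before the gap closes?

382 °C

α·L₀·ΔT = 1.4 mm ⇒ ΔT = 1.4 / (11.4×10⁻⁶ × 339.0) = 362.3 K.
T = 20.1 + 362.3 = 382.4 °C.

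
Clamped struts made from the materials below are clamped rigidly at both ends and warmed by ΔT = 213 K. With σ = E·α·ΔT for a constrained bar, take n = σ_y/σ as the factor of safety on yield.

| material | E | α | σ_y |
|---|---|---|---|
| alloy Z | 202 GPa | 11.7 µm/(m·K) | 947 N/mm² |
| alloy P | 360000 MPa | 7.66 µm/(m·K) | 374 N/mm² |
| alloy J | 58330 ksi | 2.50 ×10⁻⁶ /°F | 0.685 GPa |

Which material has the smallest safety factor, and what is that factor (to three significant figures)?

alloy P, n = 0.637

Per material, after unit conversion:
  alloy Z: E = 202.0, α = 11.7, σ_y = 947.0 → σ = 503 MPa, n = 1.88
  alloy P: E = 360.0, α = 7.66, σ_y = 374.0 → σ = 587 MPa, n = 0.637
  alloy J: E = 402.2, α = 4.50, σ_y = 685.0 → σ = 385 MPa, n = 1.78
Alloy P has the lowest safety factor, n = 0.637.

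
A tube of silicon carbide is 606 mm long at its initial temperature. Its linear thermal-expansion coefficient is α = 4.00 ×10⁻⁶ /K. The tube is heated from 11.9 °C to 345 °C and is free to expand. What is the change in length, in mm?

ΔT = 345 − 11.9 = 333.1 K.
ΔL = α·L₀·ΔT = 4.00×10⁻⁶ × 606 mm × 333.1 K = 0.807 mm.

0.807 mm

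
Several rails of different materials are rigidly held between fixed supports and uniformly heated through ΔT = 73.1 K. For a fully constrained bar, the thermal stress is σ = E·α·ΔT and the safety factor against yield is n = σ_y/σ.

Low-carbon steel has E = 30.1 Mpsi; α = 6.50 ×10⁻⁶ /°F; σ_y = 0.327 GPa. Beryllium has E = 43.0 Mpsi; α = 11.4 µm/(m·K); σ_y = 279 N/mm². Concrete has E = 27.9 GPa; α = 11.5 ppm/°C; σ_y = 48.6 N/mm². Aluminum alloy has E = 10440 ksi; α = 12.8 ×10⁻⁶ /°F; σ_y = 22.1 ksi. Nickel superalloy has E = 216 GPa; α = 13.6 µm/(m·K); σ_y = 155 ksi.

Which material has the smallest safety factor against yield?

beryllium

Per material, after unit conversion:
  low-carbon steel: E = 207.5, α = 11.7, σ_y = 327.0 → σ = 177 MPa, n = 1.84
  beryllium: E = 296.5, α = 11.4, σ_y = 279.0 → σ = 247 MPa, n = 1.13
  concrete: E = 27.90, α = 11.5, σ_y = 48.60 → σ = 23.5 MPa, n = 2.07
  aluminum alloy: E = 71.98, α = 23.0, σ_y = 152.4 → σ = 121 MPa, n = 1.26
  nickel superalloy: E = 216.0, α = 13.6, σ_y = 1069 → σ = 215 MPa, n = 4.98
Beryllium has the lowest safety factor, n = 1.13.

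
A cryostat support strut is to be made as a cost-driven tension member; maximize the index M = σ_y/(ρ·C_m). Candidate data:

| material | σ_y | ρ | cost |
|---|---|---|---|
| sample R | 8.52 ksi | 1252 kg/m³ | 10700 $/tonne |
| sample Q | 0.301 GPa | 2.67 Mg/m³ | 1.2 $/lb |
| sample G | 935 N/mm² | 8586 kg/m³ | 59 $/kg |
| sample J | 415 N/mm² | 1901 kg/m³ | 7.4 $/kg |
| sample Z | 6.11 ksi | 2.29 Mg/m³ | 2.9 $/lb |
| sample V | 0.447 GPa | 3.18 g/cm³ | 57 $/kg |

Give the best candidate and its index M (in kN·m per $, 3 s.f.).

In SI units:
  sample R: σ_y = 58.74 MPa, ρ = 1252 kg/m³, cost = 10.70 $/kg
  sample Q: σ_y = 301.0 MPa, ρ = 2670 kg/m³, cost = 2.646 $/kg
  sample G: σ_y = 935.0 MPa, ρ = 8586 kg/m³, cost = 59.00 $/kg
  sample J: σ_y = 415.0 MPa, ρ = 1901 kg/m³, cost = 7.400 $/kg
  sample Z: σ_y = 42.13 MPa, ρ = 2290 kg/m³, cost = 6.393 $/kg
  sample V: σ_y = 447.0 MPa, ρ = 3180 kg/m³, cost = 57.00 $/kg
  sample Q: M = 42.6 kN·m per $
  sample J: M = 29.5 kN·m per $
  sample R: M = 4.39 kN·m per $
  sample Z: M = 2.88 kN·m per $
  sample V: M = 2.47 kN·m per $
  sample G: M = 1.85 kN·m per $
Highest index: sample Q.

sample Q, M = 42.6 kN·m per $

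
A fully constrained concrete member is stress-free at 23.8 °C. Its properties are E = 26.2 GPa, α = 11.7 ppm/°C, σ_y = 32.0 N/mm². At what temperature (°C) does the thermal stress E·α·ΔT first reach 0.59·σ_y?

85.4 °C

σ_y = 32.0 N/mm² = 32.00 MPa.
E·α·ΔT = 18.88 MPa ⇒ ΔT = 18.88 / (26.20×10³ × 11.7×10⁻⁶) = 61.59 K.
T = 23.8 + 61.59 = 85.39 °C.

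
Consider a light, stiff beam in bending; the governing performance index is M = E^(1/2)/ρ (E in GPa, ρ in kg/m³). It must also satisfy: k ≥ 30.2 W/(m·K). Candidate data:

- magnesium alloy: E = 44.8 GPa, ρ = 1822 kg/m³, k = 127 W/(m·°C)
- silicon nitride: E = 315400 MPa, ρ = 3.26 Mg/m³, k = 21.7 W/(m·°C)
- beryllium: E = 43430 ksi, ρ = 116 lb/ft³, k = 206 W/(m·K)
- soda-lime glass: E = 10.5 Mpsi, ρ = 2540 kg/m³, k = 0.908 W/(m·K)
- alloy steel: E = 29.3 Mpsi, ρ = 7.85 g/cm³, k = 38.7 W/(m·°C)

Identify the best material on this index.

beryllium

Screen on constraints: k ≥ 30.2 W/(m·K). Survivors: magnesium alloy, beryllium, alloy steel.
Putting every candidate on a common basis:
  magnesium alloy: E = 44.80 GPa, ρ = 1822 kg/m³
  beryllium: E = 299.4 GPa, ρ = 1858 kg/m³
  alloy steel: E = 202.0 GPa, ρ = 7850 kg/m³
  beryllium: M = 9.31×10⁻³
  magnesium alloy: M = 3.67×10⁻³
  alloy steel: M = 1.81×10⁻³
Beryllium has the largest M.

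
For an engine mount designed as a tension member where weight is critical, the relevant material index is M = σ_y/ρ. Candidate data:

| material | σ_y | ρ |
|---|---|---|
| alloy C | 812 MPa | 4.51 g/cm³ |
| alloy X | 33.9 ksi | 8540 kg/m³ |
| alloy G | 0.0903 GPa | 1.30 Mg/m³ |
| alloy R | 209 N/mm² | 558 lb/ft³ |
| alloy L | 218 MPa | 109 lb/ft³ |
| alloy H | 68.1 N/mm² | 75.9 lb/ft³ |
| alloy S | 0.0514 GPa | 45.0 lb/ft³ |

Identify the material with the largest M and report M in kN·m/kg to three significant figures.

Putting every candidate on a common basis:
  alloy C: σ_y = 812.0 MPa, ρ = 4510 kg/m³
  alloy X: σ_y = 233.7 MPa, ρ = 8540 kg/m³
  alloy G: σ_y = 90.30 MPa, ρ = 1300 kg/m³
  alloy R: σ_y = 209.0 MPa, ρ = 8938 kg/m³
  alloy L: σ_y = 218.0 MPa, ρ = 1746 kg/m³
  alloy H: σ_y = 68.10 MPa, ρ = 1216 kg/m³
  alloy S: σ_y = 51.40 MPa, ρ = 720.8 kg/m³
  alloy C: M = 180 kN·m/kg
  alloy L: M = 125 kN·m/kg
  alloy S: M = 71.3 kN·m/kg
  alloy G: M = 69.5 kN·m/kg
  alloy H: M = 56.0 kN·m/kg
  alloy X: M = 27.4 kN·m/kg
  alloy R: M = 23.4 kN·m/kg
Alloy C has the largest M.

alloy C, M = 180 kN·m/kg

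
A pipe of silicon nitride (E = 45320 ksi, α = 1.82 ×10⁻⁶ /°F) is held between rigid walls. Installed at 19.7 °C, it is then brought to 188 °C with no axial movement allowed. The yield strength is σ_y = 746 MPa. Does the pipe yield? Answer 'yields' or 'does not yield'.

does not yield

E = 45320 ksi = 312.5 GPa.
α = 1.82×10⁻⁶/°F × 9/5 = 3.28×10⁻⁶/K.
ΔT = 168.3 K. Constrained thermal stress σ = E·α·ΔT = 312.5×10³ MPa × 3.28×10⁻⁶ × 168.3 = 172 MPa (compressive).
Compare to σ_y = 746 MPa: σ < σ_y, so it does not yield.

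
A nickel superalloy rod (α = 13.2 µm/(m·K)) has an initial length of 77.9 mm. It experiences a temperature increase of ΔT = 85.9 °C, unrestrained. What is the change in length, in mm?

0.0883 mm

ΔL = α·L₀·ΔT = 13.2×10⁻⁶ × 77.9 mm × 85.90 K = 0.0883 mm.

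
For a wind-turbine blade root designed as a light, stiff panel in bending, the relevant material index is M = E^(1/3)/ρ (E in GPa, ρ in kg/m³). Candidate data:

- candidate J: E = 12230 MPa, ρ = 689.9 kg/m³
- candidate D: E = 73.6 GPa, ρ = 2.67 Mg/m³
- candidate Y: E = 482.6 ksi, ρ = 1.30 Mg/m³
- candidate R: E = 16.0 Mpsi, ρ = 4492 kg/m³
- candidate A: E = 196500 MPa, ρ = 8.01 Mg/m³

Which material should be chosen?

candidate J

After converting to SI:
  candidate J: E = 12.23 GPa, ρ = 689.9 kg/m³
  candidate D: E = 73.60 GPa, ρ = 2670 kg/m³
  candidate Y: E = 3.327 GPa, ρ = 1300 kg/m³
  candidate R: E = 110.3 GPa, ρ = 4492 kg/m³
  candidate A: E = 196.5 GPa, ρ = 8010 kg/m³
  candidate J: M = 3.34×10⁻³
  candidate D: M = 1.57×10⁻³
  candidate Y: M = 1.15×10⁻³
  candidate R: M = 1.07×10⁻³
  candidate A: M = 0.726×10⁻³
Highest index: candidate J.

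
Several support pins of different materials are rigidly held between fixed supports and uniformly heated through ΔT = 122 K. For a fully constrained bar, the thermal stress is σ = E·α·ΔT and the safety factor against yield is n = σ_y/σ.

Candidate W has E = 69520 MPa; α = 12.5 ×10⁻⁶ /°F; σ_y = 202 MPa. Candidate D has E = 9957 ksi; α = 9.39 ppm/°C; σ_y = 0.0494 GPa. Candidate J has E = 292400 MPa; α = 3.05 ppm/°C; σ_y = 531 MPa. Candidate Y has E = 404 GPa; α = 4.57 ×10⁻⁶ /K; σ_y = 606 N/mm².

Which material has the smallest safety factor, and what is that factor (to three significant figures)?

With everything in SI (GPa, ×10⁻⁶/K, MPa):
  candidate W: E = 69.52, α = 22.5, σ_y = 202.0 → σ = 191 MPa, n = 1.06
  candidate D: E = 68.65, α = 9.39, σ_y = 49.40 → σ = 78.6 MPa, n = 0.628
  candidate J: E = 292.4, α = 3.05, σ_y = 531.0 → σ = 109 MPa, n = 4.88
  candidate Y: E = 404.0, α = 4.57, σ_y = 606.0 → σ = 225 MPa, n = 2.69
Smallest n: candidate D with n = 0.628.

candidate D, n = 0.628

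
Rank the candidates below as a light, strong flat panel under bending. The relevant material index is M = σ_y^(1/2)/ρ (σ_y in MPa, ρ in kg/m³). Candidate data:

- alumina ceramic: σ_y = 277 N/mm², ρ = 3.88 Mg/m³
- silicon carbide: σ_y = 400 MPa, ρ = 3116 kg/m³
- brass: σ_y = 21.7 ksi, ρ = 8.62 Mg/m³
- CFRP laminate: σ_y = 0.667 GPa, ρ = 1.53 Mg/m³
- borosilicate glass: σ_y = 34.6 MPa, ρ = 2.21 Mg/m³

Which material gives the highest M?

CFRP laminate

Putting every candidate on a common basis:
  alumina ceramic: σ_y = 277.0 MPa, ρ = 3880 kg/m³
  silicon carbide: σ_y = 400.0 MPa, ρ = 3116 kg/m³
  brass: σ_y = 149.6 MPa, ρ = 8620 kg/m³
  CFRP laminate: σ_y = 667.0 MPa, ρ = 1530 kg/m³
  borosilicate glass: σ_y = 34.60 MPa, ρ = 2210 kg/m³
  CFRP laminate: M = 16.9×10⁻³
  silicon carbide: M = 6.42×10⁻³
  alumina ceramic: M = 4.29×10⁻³
  borosilicate glass: M = 2.66×10⁻³
  brass: M = 1.42×10⁻³
Highest index: CFRP laminate.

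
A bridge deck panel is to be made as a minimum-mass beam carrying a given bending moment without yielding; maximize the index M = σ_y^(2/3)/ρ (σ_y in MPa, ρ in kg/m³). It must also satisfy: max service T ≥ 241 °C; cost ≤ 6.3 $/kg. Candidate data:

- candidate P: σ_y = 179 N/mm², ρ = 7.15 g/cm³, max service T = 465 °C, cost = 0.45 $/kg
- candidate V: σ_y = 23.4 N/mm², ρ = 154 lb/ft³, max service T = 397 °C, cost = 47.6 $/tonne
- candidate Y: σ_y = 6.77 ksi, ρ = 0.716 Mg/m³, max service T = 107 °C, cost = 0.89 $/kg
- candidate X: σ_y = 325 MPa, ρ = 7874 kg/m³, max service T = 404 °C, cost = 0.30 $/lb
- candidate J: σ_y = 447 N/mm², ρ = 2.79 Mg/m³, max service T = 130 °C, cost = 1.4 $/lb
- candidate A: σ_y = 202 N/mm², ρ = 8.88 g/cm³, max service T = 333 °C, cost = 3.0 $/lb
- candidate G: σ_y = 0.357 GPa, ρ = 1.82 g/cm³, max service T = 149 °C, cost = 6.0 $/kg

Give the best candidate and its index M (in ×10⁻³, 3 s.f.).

Screen on constraints: max service T ≥ 241 °C; cost ≤ 6.3 $/kg. Survivors: candidate P, candidate V, candidate X.
After converting to SI:
  candidate P: σ_y = 179.0 MPa, ρ = 7150 kg/m³
  candidate V: σ_y = 23.40 MPa, ρ = 2467 kg/m³
  candidate X: σ_y = 325.0 MPa, ρ = 7874 kg/m³
  candidate X: M = 6.00×10⁻³
  candidate P: M = 4.44×10⁻³
  candidate V: M = 3.32×10⁻³
Highest index: candidate X.

candidate X, M = 6.00×10⁻³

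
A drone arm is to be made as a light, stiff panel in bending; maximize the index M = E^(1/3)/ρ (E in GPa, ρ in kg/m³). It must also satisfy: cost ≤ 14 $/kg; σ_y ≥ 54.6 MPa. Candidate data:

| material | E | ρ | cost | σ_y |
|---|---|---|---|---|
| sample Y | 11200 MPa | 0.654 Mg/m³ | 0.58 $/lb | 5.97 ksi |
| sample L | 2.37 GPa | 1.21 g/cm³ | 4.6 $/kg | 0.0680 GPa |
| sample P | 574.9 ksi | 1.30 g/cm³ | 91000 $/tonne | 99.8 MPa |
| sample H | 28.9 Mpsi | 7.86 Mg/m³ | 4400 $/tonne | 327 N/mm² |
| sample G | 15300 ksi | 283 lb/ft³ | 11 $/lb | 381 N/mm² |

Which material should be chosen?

sample L

Screen on constraints: cost ≤ 14 $/kg; σ_y ≥ 54.6 MPa. Survivors: sample L, sample H.
Convert each candidate to consistent units, then evaluate M:
  sample L: E = 2.370 GPa, ρ = 1210 kg/m³
  sample H: E = 199.3 GPa, ρ = 7860 kg/m³
  sample L: M = 1.10×10⁻³
  sample H: M = 0.743×10⁻³
Sample L has the largest M.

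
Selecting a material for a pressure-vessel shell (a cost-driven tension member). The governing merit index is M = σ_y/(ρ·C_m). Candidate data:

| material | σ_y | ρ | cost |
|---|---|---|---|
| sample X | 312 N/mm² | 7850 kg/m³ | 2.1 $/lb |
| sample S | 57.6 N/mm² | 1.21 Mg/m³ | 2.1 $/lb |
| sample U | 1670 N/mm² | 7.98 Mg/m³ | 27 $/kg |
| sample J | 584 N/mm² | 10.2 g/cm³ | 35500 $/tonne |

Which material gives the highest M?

Normalizing units and computing the index:
  sample X: σ_y = 312.0 MPa, ρ = 7850 kg/m³, cost = 4.630 $/kg
  sample S: σ_y = 57.60 MPa, ρ = 1210 kg/m³, cost = 4.630 $/kg
  sample U: σ_y = 1670 MPa, ρ = 7980 kg/m³, cost = 27.00 $/kg
  sample J: σ_y = 584.0 MPa, ρ = 10200 kg/m³, cost = 35.50 $/kg
  sample S: M = 10.3 kN·m per $
  sample X: M = 8.58 kN·m per $
  sample U: M = 7.75 kN·m per $
  sample J: M = 1.61 kN·m per $
Sample S has the largest M.

sample S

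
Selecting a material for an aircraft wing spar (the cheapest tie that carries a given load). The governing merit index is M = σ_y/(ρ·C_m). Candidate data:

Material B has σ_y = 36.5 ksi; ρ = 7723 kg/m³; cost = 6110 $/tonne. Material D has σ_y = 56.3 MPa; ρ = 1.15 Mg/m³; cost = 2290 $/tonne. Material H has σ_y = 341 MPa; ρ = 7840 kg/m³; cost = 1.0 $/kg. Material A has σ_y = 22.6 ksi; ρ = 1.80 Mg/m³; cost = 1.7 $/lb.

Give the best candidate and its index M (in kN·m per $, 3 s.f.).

material H, M = 43.5 kN·m per $

Putting every candidate on a common basis:
  material B: σ_y = 251.7 MPa, ρ = 7723 kg/m³, cost = 6.110 $/kg
  material D: σ_y = 56.30 MPa, ρ = 1150 kg/m³, cost = 2.290 $/kg
  material H: σ_y = 341.0 MPa, ρ = 7840 kg/m³, cost = 1.000 $/kg
  material A: σ_y = 155.8 MPa, ρ = 1800 kg/m³, cost = 3.748 $/kg
  material H: M = 43.5 kN·m per $
  material A: M = 23.1 kN·m per $
  material D: M = 21.4 kN·m per $
  material B: M = 5.33 kN·m per $
Highest index: material H.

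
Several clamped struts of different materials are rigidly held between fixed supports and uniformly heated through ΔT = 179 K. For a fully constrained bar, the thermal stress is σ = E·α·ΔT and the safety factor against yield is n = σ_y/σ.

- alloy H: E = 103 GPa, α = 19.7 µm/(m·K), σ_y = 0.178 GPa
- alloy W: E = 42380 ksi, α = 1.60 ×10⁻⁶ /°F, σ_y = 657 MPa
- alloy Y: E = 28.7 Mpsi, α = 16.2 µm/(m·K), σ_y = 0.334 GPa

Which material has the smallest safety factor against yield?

alloy H

With everything in SI (GPa, ×10⁻⁶/K, MPa):
  alloy H: E = 103.0, α = 19.7, σ_y = 178.0 → σ = 363 MPa, n = 0.490
  alloy W: E = 292.2, α = 2.88, σ_y = 657.0 → σ = 151 MPa, n = 4.36
  alloy Y: E = 197.9, α = 16.2, σ_y = 334.0 → σ = 574 MPa, n = 0.582
Alloy H has the lowest safety factor, n = 0.490.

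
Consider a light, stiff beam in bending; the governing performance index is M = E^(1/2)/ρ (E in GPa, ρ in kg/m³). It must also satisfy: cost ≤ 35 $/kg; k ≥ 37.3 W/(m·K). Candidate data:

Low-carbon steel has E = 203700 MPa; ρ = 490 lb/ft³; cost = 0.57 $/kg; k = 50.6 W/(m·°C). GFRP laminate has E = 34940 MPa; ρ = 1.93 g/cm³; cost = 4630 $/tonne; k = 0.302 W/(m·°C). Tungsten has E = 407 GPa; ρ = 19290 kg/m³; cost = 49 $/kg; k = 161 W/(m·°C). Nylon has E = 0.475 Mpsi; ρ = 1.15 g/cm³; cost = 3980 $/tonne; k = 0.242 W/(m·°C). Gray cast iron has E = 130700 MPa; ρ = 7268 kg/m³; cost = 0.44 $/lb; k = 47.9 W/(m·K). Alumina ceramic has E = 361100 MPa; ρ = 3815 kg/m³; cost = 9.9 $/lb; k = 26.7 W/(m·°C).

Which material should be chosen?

low-carbon steel

Screen on constraints: cost ≤ 35 $/kg; k ≥ 37.3 W/(m·K). Survivors: low-carbon steel, gray cast iron.
Normalizing units and computing the index:
  low-carbon steel: E = 203.7 GPa, ρ = 7849 kg/m³
  gray cast iron: E = 130.7 GPa, ρ = 7268 kg/m³
  low-carbon steel: M = 1.82×10⁻³
  gray cast iron: M = 1.57×10⁻³
Highest index: low-carbon steel.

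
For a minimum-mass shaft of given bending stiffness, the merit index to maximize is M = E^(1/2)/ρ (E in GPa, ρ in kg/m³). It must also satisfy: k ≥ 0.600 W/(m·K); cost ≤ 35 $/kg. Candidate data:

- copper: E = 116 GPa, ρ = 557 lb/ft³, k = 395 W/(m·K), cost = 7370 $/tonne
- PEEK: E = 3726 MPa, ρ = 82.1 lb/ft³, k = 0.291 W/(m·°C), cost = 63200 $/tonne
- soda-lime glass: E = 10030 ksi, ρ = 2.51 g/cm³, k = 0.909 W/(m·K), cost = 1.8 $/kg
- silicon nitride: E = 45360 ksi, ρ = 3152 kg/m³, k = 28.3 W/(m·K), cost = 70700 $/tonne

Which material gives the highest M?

Screen on constraints: k ≥ 0.600 W/(m·K); cost ≤ 35 $/kg. Survivors: copper, soda-lime glass.
Putting every candidate on a common basis:
  copper: E = 116.0 GPa, ρ = 8922 kg/m³
  soda-lime glass: E = 69.15 GPa, ρ = 2510 kg/m³
  soda-lime glass: M = 3.31×10⁻³
  copper: M = 1.21×10⁻³
Soda-lime glass has the largest M.

soda-lime glass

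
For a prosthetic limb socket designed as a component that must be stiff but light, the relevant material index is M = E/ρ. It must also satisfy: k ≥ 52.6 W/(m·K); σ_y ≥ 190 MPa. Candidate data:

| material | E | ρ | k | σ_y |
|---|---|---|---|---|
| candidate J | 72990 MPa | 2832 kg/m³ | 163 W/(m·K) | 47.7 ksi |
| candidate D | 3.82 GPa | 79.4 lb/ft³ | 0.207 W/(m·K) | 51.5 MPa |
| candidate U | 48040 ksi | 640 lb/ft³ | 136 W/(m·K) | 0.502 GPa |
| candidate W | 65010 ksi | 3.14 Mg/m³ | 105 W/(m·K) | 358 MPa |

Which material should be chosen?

Screen on constraints: k ≥ 52.6 W/(m·K); σ_y ≥ 190 MPa. Survivors: candidate J, candidate U, candidate W.
In SI units:
  candidate J: E = 72.99 GPa, ρ = 2832 kg/m³
  candidate U: E = 331.2 GPa, ρ = 10250 kg/m³
  candidate W: E = 448.2 GPa, ρ = 3140 kg/m³
  candidate W: M = 143 MN·m/kg
  candidate U: M = 32.3 MN·m/kg
  candidate J: M = 25.8 MN·m/kg
Highest index: candidate W.

candidate W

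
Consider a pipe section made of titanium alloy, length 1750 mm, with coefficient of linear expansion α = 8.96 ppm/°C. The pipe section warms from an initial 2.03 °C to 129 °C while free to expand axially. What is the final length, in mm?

1752.0 mm

ΔT = 129 − 2.03 = 127.0 K.
ΔL = α·L₀·ΔT = 8.96×10⁻⁶ × 1750 mm × 127.0 K = 1.99 mm.
L = L₀ + ΔL = 1750 + 1.99 = 1752.0 mm.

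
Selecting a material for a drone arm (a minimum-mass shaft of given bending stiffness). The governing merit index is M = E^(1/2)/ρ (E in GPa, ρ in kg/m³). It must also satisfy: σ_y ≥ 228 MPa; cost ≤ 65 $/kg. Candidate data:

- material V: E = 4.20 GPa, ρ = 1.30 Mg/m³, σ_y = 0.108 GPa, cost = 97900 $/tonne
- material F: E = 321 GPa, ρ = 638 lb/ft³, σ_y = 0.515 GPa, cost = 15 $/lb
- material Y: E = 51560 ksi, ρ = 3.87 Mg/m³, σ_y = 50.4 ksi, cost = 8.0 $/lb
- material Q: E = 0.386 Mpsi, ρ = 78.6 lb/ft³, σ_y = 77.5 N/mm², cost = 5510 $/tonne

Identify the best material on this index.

Screen on constraints: σ_y ≥ 228 MPa; cost ≤ 65 $/kg. Survivors: material F, material Y.
Convert each candidate to consistent units, then evaluate M:
  material F: E = 321.0 GPa, ρ = 10220 kg/m³
  material Y: E = 355.5 GPa, ρ = 3870 kg/m³
  material Y: M = 4.87×10⁻³
  material F: M = 1.75×10⁻³
The maximum is for material Y.

material Y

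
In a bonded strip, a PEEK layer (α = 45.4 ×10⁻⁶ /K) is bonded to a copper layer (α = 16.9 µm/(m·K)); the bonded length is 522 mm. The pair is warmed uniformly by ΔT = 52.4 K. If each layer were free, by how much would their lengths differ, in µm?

780 µm

Δα = |45.4 − 16.9|×10⁻⁶/K = 28.5×10⁻⁶/K.
ΔL_mismatch = Δα·L·ΔT = 28.5×10⁻⁶ × 522.0 mm × 52.4 K = 780 µm.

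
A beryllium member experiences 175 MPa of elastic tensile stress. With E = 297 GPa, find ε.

ε = σ/E = 175 / 297000 = 5.89×10⁻⁴.

5.89×10⁻⁴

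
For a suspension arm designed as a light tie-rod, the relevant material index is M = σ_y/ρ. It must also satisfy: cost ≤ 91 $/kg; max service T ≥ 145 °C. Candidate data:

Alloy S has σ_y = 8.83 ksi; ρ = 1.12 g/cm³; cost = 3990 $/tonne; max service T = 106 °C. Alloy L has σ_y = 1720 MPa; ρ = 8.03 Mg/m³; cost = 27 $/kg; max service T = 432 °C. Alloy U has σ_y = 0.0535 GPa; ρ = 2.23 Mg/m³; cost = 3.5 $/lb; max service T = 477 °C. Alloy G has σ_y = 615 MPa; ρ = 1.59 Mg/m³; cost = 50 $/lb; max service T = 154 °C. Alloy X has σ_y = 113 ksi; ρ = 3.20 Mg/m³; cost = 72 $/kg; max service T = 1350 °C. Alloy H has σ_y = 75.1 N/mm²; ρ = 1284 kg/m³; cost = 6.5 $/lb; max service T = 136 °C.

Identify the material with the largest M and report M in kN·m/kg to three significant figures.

Screen on constraints: cost ≤ 91 $/kg; max service T ≥ 145 °C. Survivors: alloy L, alloy U, alloy X.
Putting every candidate on a common basis:
  alloy L: σ_y = 1720 MPa, ρ = 8030 kg/m³
  alloy U: σ_y = 53.50 MPa, ρ = 2230 kg/m³
  alloy X: σ_y = 779.1 MPa, ρ = 3200 kg/m³
  alloy X: M = 243 kN·m/kg
  alloy L: M = 214 kN·m/kg
  alloy U: M = 24.0 kN·m/kg
Alloy X has the largest M.

alloy X, M = 243 kN·m/kg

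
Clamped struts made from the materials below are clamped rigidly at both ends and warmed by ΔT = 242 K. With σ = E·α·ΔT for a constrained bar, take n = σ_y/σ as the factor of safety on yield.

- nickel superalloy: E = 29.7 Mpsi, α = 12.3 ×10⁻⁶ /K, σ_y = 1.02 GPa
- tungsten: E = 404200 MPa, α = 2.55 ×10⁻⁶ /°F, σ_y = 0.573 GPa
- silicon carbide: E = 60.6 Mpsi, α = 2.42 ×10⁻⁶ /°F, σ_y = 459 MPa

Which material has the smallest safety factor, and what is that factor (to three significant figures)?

In consistent units (E in GPa, α in ×10⁻⁶/K, σ_y in MPa):
  nickel superalloy: E = 204.8, α = 12.3, σ_y = 1020 → σ = 610 MPa, n = 1.67
  tungsten: E = 404.2, α = 4.59, σ_y = 573.0 → σ = 449 MPa, n = 1.28
  silicon carbide: E = 417.8, α = 4.36, σ_y = 459.0 → σ = 440 MPa, n = 1.04
The minimum is silicon carbide at n = 1.04.

silicon carbide, n = 1.04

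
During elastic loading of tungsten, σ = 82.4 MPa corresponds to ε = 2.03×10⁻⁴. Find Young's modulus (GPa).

E = σ/ε = 82.4 MPa / 2.03×10⁻⁴ = 405900 MPa = 406 GPa.

406 GPa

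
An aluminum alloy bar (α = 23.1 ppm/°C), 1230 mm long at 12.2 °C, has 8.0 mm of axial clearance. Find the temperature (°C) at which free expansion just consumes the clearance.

294 °C

α·L₀·ΔT = 8.0 mm ⇒ ΔT = 8.0 / (23.1×10⁻⁶ × 1230.0) = 281.6 K.
T = 12.2 + 281.6 = 293.8 °C.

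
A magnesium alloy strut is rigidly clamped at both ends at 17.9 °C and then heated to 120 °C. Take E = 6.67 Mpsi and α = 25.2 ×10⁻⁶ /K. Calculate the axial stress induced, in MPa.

118 MPa

E = 6.67 Mpsi = 45.99 GPa.
ΔT = 102.1 K. Constrained thermal stress σ = E·α·ΔT = 45.99×10³ MPa × 25.2×10⁻⁶ × 102.1 = 118 MPa (compressive).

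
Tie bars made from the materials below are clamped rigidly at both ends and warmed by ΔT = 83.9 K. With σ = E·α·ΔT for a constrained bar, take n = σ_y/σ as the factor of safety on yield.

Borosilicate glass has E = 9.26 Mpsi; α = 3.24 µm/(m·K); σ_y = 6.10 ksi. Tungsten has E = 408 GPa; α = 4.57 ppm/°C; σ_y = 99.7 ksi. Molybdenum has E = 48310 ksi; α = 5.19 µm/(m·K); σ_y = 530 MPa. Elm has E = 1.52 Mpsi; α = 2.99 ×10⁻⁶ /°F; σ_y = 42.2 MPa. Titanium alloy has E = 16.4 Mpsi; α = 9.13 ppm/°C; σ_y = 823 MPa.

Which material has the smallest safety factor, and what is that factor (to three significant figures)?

Converting E to GPa, α to ×10⁻⁶/K, σ_y to MPa, then σ and n for each:
  borosilicate glass: E = 63.85, α = 3.24, σ_y = 42.06 → σ = 17.4 MPa, n = 2.42
  tungsten: E = 408.0, α = 4.57, σ_y = 687.4 → σ = 156 MPa, n = 4.39
  molybdenum: E = 333.1, α = 5.19, σ_y = 530.0 → σ = 145 MPa, n = 3.65
  elm: E = 10.48, α = 5.38, σ_y = 42.20 → σ = 4.73 MPa, n = 8.92
  titanium alloy: E = 113.1, α = 9.13, σ_y = 823.0 → σ = 86.6 MPa, n = 9.50
Borosilicate glass has the lowest safety factor, n = 2.42.

borosilicate glass, n = 2.42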